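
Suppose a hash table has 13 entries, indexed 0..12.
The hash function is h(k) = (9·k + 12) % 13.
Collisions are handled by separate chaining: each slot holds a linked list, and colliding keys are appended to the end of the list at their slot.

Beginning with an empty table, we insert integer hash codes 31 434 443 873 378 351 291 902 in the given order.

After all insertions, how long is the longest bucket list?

31 -> bucket 5
434 -> bucket 5 (collision)
443 -> bucket 8
873 -> bucket 4
378 -> bucket 8 (collision)
351 -> bucket 12
291 -> bucket 5 (collision)
902 -> bucket 5 (collision)
Final buckets:
0: ∅
1: ∅
2: ∅
3: ∅
4: 873
5: 31 -> 434 -> 291 -> 902
6: ∅
7: ∅
8: 443 -> 378
9: ∅
10: ∅
11: ∅
12: 351

4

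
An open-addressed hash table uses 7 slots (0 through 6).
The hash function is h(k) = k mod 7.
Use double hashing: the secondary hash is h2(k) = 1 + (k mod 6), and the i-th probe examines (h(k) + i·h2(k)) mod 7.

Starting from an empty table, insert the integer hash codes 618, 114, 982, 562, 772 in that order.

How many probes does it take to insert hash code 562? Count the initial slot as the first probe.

618 hashes to 2; slot 2 is free => place at 2.
114 hashes to 2, h2=1; 2 taken => place at 3.
982 hashes to 2, h2=5; 2 taken => place at 0.
562 hashes to 2, h2=5; 2,0 taken => place at 5.
772 hashes to 2, h2=5; 2,0,5,3 taken => place at 1.
Table: [982, 772, 618, 114, -, 562, -]

3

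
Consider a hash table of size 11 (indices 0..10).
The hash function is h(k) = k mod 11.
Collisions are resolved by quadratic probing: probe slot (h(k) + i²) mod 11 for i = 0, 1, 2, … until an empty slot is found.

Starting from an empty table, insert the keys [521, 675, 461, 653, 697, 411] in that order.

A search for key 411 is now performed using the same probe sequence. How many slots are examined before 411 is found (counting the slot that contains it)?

521: h=4 => slot 4
675: h=4, probe 4,5 => slot 5
461: h=10 => slot 10
653: h=4, probe 4,5,8 => slot 8
697: h=4, probe 4,5,8,2 => slot 2
411: h=4, probe 4,5,8,2,9 => slot 9
Table: [-, -, 697, -, 521, 675, -, -, 653, 411, 461]
Lookup 411: h=4, probe 4,5,8,2,9 → found at 9.

5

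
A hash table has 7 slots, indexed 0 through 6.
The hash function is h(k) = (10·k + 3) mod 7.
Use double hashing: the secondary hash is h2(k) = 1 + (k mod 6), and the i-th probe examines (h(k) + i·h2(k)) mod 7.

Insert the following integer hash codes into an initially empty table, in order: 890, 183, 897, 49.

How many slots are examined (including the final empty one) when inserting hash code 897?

3

Insert 890: h=6, slot 6 empty -> index 6.
Insert 183: h=6, h2=4, slot 6 occupied -> index 3.
Insert 897: h=6, h2=4, slots 6,3 occupied -> index 0.
Insert 49: h=3, h2=2, slot 3 occupied -> index 5.
Table: [897, —, —, 183, —, 49, 890]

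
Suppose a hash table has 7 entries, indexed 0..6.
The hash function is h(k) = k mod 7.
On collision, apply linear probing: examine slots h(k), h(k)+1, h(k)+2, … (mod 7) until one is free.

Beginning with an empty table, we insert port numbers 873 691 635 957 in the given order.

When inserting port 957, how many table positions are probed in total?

4

873: h=5 => slot 5
691: h=5, probe 5,6 => slot 6
635: h=5, probe 5,6,0 => slot 0
957: h=5, probe 5,6,0,1 => slot 1
Table: [635, 957, —, —, —, 873, 691]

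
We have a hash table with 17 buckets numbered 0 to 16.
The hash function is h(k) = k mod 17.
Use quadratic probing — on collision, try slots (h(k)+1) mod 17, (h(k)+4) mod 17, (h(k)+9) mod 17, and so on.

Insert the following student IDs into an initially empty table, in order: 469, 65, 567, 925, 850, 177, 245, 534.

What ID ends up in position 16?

534

469: h=10 => slot 10
65: h=14 => slot 14
567: h=6 => slot 6
925: h=7 => slot 7
850: h=0 => slot 0
177: h=7, probe 7,8 => slot 8
245: h=7, probe 7,8,11 => slot 11
534: h=7, probe 7,8,11,16 => slot 16
Table: [850, —, —, —, —, —, 567, 925, 177, —, 469, 245, —, —, 65, —, 534]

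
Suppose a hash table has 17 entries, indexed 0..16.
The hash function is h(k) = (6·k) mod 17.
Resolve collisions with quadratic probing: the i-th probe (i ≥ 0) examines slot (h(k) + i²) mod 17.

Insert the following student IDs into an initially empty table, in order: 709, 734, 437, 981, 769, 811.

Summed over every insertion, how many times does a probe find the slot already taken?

709: h=4 -> slot 4
734: h=1 -> slot 1
437: h=4, probe 4,5 -> slot 5
981: h=4, probe 4,5,8 -> slot 8
769: h=7 -> slot 7
811: h=4, probe 4,5,8,13 -> slot 13
Table: [., 734, ., ., 709, 437, ., 769, 981, ., ., ., ., 811, ., ., .]

6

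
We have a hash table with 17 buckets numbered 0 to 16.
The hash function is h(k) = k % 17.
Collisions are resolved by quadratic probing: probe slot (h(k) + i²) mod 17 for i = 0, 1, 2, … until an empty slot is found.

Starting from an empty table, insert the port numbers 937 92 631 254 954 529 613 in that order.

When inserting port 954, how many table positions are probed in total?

937 hashes to 2; slot 2 is free → place at 2.
92 hashes to 7; slot 7 is free → place at 7.
631 hashes to 2; 2 taken → place at 3.
254 hashes to 16; slot 16 is free → place at 16.
954 hashes to 2; 2,3 taken → place at 6.
529 hashes to 2; 2,3,6 taken → place at 11.
613 hashes to 1; slot 1 is free → place at 1.
Table: [∅, 613, 937, 631, ∅, ∅, 954, 92, ∅, ∅, ∅, 529, ∅, ∅, ∅, ∅, 254]

3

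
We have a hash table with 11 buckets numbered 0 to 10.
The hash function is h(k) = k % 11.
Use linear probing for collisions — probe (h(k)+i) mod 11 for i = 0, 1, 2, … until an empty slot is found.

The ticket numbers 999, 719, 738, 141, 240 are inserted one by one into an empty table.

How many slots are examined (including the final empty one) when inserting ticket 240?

3

Insert 999: h=9, slot 9 empty -> index 9.
Insert 719: h=4, slot 4 empty -> index 4.
Insert 738: h=1, slot 1 empty -> index 1.
Insert 141: h=9, slot 9 occupied -> index 10.
Insert 240: h=9, slots 9,10 occupied -> index 0.
Table: [240, 738, _, _, 719, _, _, _, _, 999, 141]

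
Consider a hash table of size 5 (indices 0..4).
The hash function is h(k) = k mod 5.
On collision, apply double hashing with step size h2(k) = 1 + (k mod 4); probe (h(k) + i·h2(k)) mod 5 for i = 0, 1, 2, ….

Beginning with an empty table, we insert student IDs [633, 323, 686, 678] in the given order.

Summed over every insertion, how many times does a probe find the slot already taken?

633: h=3 → slot 3
323: h=3, h2=4, probe 3,2 → slot 2
686: h=1 → slot 1
678: h=3, h2=3, probe 3,1,4 → slot 4
Table: [—, 686, 323, 633, 678]

3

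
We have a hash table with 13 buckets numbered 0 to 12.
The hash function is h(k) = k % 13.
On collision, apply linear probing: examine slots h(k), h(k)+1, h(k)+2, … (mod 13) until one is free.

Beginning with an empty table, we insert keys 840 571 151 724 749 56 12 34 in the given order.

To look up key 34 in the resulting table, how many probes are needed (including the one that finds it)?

840: h=8 -> slot 8
571: h=12 -> slot 12
151: h=8, probe 8,9 -> slot 9
724: h=9, probe 9,10 -> slot 10
749: h=8, probe 8,9,10,11 -> slot 11
56: h=4 -> slot 4
12: h=12, probe 12,0 -> slot 0
34: h=8, probe 8,9,10,11,12,0,1 -> slot 1
Table: [12, 34, ∅, ∅, 56, ∅, ∅, ∅, 840, 151, 724, 749, 571]
Lookup 34: h=8, probe 8,9,10,11,12,0,1 → found at 1.

7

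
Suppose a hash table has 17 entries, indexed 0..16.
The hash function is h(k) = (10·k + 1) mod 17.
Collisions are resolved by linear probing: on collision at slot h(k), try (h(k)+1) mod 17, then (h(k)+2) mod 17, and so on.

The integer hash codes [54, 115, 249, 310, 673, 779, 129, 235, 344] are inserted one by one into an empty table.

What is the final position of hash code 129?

0

Insert 54: h=14, slot 14 empty -> index 14.
Insert 115: h=12, slot 12 empty -> index 12.
Insert 249: h=9, slot 9 empty -> index 9.
Insert 310: h=7, slot 7 empty -> index 7.
Insert 673: h=16, slot 16 empty -> index 16.
Insert 779: h=5, slot 5 empty -> index 5.
Insert 129: h=16, slot 16 occupied -> index 0.
Insert 235: h=5, slot 5 occupied -> index 6.
Insert 344: h=7, slot 7 occupied -> index 8.
Table: [129, —, —, —, —, 779, 235, 310, 344, 249, —, —, 115, —, 54, —, 673]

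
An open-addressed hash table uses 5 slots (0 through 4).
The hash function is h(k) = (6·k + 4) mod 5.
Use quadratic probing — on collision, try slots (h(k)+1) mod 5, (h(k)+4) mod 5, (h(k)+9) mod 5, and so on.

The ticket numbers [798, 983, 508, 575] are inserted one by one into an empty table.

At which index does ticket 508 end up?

1

Insert 798: h=2, slot 2 empty => index 2.
Insert 983: h=2, slot 2 occupied => index 3.
Insert 508: h=2, slots 2,3 occupied => index 1.
Insert 575: h=4, slot 4 empty => index 4.
Table: [., 508, 798, 983, 575]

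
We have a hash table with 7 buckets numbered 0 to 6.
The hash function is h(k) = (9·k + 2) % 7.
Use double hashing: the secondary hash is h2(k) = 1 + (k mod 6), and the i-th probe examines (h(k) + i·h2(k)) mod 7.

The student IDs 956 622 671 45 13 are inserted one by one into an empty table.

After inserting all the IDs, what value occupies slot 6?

Insert 956: h=3, slot 3 empty → index 3.
Insert 622: h=0, slot 0 empty → index 0.
Insert 671: h=0, h2=6, slot 0 occupied → index 6.
Insert 45: h=1, slot 1 empty → index 1.
Insert 13: h=0, h2=2, slot 0 occupied → index 2.
Table: [622, 45, 13, 956, —, —, 671]

671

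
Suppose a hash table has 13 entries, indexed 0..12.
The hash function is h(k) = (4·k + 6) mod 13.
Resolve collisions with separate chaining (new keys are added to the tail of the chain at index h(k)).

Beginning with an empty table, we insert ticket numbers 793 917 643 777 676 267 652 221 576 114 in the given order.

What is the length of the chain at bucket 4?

1

793 -> bucket 6
917 -> bucket 8
643 -> bucket 4
777 -> bucket 7
676 -> bucket 6 (collision)
267 -> bucket 8 (collision)
652 -> bucket 1
221 -> bucket 6 (collision)
576 -> bucket 9
114 -> bucket 7 (collision)
Final buckets:
0: -
1: 652
2: -
3: -
4: 643
5: -
6: 793 -> 676 -> 221
7: 777 -> 114
8: 917 -> 267
9: 576
10: -
11: -
12: -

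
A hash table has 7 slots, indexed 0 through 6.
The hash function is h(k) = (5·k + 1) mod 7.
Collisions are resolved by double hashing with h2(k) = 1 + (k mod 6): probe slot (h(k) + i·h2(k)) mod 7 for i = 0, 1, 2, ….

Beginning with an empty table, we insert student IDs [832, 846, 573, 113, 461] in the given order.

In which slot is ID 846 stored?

4

832: h=3 -> slot 3
846: h=3, h2=1, probe 3,4 -> slot 4
573: h=3, h2=4, probe 3,0 -> slot 0
113: h=6 -> slot 6
461: h=3, h2=6, probe 3,2 -> slot 2
Table: [573, -, 461, 832, 846, -, 113]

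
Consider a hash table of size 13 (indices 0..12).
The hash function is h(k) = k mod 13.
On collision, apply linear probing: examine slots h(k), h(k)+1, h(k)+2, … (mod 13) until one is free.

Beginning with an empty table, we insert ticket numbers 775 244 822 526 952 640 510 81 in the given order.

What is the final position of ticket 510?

7

775 hashes to 8; slot 8 is free → place at 8.
244 hashes to 10; slot 10 is free → place at 10.
822 hashes to 3; slot 3 is free → place at 3.
526 hashes to 6; slot 6 is free → place at 6.
952 hashes to 3; 3 taken → place at 4.
640 hashes to 3; 3,4 taken → place at 5.
510 hashes to 3; 3,4,5,6 taken → place at 7.
81 hashes to 3; 3,4,5,6,7,8 taken → place at 9.
Table: [—, —, —, 822, 952, 640, 526, 510, 775, 81, 244, —, —]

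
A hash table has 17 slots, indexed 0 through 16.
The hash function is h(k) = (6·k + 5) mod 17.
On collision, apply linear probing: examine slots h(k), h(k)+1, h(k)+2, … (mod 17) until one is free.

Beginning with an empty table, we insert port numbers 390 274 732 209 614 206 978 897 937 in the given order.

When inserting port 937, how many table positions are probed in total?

5

390: h=16 → slot 16
274: h=0 → slot 0
732: h=11 → slot 11
209: h=1 → slot 1
614: h=0, probe 0,1,2 → slot 2
206: h=0, probe 0,1,2,3 → slot 3
978: h=8 → slot 8
897: h=15 → slot 15
937: h=0, probe 0,1,2,3,4 → slot 4
Table: [274, 209, 614, 206, 937, ∅, ∅, ∅, 978, ∅, ∅, 732, ∅, ∅, ∅, 897, 390]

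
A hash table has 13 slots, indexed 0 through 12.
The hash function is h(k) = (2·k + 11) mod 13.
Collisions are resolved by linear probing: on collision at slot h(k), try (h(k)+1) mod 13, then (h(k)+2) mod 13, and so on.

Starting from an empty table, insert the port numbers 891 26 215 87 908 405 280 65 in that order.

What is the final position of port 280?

891 hashes to 12; slot 12 is free → place at 12.
26 hashes to 11; slot 11 is free → place at 11.
215 hashes to 12; 12 taken → place at 0.
87 hashes to 3; slot 3 is free → place at 3.
908 hashes to 7; slot 7 is free → place at 7.
405 hashes to 2; slot 2 is free → place at 2.
280 hashes to 12; 12,0 taken → place at 1.
65 hashes to 11; 11,12,0,1,2,3 taken → place at 4.
Table: [215, 280, 405, 87, 65, ∅, ∅, 908, ∅, ∅, ∅, 26, 891]

1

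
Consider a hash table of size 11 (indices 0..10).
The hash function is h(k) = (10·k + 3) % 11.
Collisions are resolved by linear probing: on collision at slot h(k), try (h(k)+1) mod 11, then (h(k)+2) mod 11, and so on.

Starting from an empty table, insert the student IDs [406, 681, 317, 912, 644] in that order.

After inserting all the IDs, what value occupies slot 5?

Insert 406: h=4, slot 4 empty => index 4.
Insert 681: h=4, slot 4 occupied => index 5.
Insert 317: h=5, slot 5 occupied => index 6.
Insert 912: h=4, slots 4,5,6 occupied => index 7.
Insert 644: h=8, slot 8 empty => index 8.
Table: [_, _, _, _, 406, 681, 317, 912, 644, _, _]

681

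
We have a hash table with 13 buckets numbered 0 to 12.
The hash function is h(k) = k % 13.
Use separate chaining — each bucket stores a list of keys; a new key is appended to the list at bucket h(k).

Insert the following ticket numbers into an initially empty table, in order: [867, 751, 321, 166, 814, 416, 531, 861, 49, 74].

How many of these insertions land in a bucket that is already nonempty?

4

Insert 867: h=9, bucket 9 empty → new chain.
Insert 751: h=10, bucket 10 empty → new chain.
Insert 321: h=9, bucket 9 nonempty → append to chain.
Insert 166: h=10, bucket 10 nonempty → append to chain.
Insert 814: h=8, bucket 8 empty → new chain.
Insert 416: h=0, bucket 0 empty → new chain.
Insert 531: h=11, bucket 11 empty → new chain.
Insert 861: h=3, bucket 3 empty → new chain.
Insert 49: h=10, bucket 10 nonempty → append to chain.
Insert 74: h=9, bucket 9 nonempty → append to chain.
Final buckets:
0: 416
1: ∅
2: ∅
3: 861
4: ∅
5: ∅
6: ∅
7: ∅
8: 814
9: 867 -> 321 -> 74
10: 751 -> 166 -> 49
11: 531
12: ∅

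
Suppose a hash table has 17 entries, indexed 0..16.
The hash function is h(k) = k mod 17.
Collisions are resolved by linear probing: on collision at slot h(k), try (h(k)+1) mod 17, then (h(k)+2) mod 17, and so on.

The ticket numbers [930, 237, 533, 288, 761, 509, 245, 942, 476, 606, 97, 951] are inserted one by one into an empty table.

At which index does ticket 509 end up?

1

Insert 930: h=12, slot 12 empty → index 12.
Insert 237: h=16, slot 16 empty → index 16.
Insert 533: h=6, slot 6 empty → index 6.
Insert 288: h=16, slot 16 occupied → index 0.
Insert 761: h=13, slot 13 empty → index 13.
Insert 509: h=16, slots 16,0 occupied → index 1.
Insert 245: h=7, slot 7 empty → index 7.
Insert 942: h=7, slot 7 occupied → index 8.
Insert 476: h=0, slots 0,1 occupied → index 2.
Insert 606: h=11, slot 11 empty → index 11.
Insert 97: h=12, slots 12,13 occupied → index 14.
Insert 951: h=16, slots 16,0,1,2 occupied → index 3.
Table: [288, 509, 476, 951, -, -, 533, 245, 942, -, -, 606, 930, 761, 97, -, 237]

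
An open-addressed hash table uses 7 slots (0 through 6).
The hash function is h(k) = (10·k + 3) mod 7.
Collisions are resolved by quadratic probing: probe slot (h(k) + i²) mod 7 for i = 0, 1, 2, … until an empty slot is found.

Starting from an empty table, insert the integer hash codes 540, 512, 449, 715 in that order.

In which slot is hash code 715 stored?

1

540: h=6 -> slot 6
512: h=6, probe 6,0 -> slot 0
449: h=6, probe 6,0,3 -> slot 3
715: h=6, probe 6,0,3,1 -> slot 1
Table: [512, 715, _, 449, _, _, 540]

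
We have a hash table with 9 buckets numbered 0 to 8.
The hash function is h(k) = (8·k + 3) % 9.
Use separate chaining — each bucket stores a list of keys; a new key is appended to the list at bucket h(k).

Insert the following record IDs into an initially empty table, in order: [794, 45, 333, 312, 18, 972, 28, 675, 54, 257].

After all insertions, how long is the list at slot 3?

6

794 -> bucket 1
45 -> bucket 3
333 -> bucket 3 (collision)
312 -> bucket 6
18 -> bucket 3 (collision)
972 -> bucket 3 (collision)
28 -> bucket 2
675 -> bucket 3 (collision)
54 -> bucket 3 (collision)
257 -> bucket 7
Final buckets:
0: —
1: 794
2: 28
3: 45 -> 333 -> 18 -> 972 -> 675 -> 54
4: —
5: —
6: 312
7: 257
8: —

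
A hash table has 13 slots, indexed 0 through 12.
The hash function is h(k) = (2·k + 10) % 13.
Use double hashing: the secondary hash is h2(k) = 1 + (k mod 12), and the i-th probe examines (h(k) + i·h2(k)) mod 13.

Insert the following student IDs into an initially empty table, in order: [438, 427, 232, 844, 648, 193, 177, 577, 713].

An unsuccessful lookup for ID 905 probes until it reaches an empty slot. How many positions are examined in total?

438: h=2 -> slot 2
427: h=6 -> slot 6
232: h=6, h2=5, probe 6,11 -> slot 11
844: h=8 -> slot 8
648: h=6, h2=1, probe 6,7 -> slot 7
193: h=6, h2=2, probe 6,8,10 -> slot 10
177: h=0 -> slot 0
577: h=7, h2=2, probe 7,9 -> slot 9
713: h=6, h2=6, probe 6,12 -> slot 12
Table: [177, _, 438, _, _, _, 427, 648, 844, 577, 193, 232, 713]
Lookup 905: h=0, h2=6, probe 0,6,12,5 → slot 5 empty, not found.

4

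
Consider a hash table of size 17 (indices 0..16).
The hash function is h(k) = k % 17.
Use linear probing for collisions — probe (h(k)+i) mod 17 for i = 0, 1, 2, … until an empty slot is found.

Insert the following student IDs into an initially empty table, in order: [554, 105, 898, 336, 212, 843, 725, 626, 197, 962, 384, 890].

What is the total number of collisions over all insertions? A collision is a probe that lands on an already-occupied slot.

24

Insert 554: h=10, slot 10 empty -> index 10.
Insert 105: h=3, slot 3 empty -> index 3.
Insert 898: h=14, slot 14 empty -> index 14.
Insert 336: h=13, slot 13 empty -> index 13.
Insert 212: h=8, slot 8 empty -> index 8.
Insert 843: h=10, slot 10 occupied -> index 11.
Insert 725: h=11, slot 11 occupied -> index 12.
Insert 626: h=14, slot 14 occupied -> index 15.
Insert 197: h=10, slots 10,11,12,13,14,15 occupied -> index 16.
Insert 962: h=10, slots 10,11,12,13,14,15,16 occupied -> index 0.
Insert 384: h=10, slots 10,11,12,13,14,15,16,0 occupied -> index 1.
Insert 890: h=6, slot 6 empty -> index 6.
Table: [962, 384, ∅, 105, ∅, ∅, 890, ∅, 212, ∅, 554, 843, 725, 336, 898, 626, 197]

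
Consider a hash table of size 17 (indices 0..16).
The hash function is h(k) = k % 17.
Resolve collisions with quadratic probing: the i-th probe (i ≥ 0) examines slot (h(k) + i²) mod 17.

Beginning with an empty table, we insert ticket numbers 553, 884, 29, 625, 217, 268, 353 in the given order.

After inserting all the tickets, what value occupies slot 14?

217

Insert 553: h=9, slot 9 empty => index 9.
Insert 884: h=0, slot 0 empty => index 0.
Insert 29: h=12, slot 12 empty => index 12.
Insert 625: h=13, slot 13 empty => index 13.
Insert 217: h=13, slot 13 occupied => index 14.
Insert 268: h=13, slots 13,14,0 occupied => index 5.
Insert 353: h=13, slots 13,14,0,5,12 occupied => index 4.
Table: [884, —, —, —, 353, 268, —, —, —, 553, —, —, 29, 625, 217, —, —]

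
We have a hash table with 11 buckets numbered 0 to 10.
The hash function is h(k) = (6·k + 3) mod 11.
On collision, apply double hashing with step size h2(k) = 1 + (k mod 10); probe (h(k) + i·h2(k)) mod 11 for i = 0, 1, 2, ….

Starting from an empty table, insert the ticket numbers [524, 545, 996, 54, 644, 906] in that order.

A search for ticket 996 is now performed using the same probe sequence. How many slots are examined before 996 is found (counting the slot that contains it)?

2

524: h=1 → slot 1
545: h=6 → slot 6
996: h=6, h2=7, probe 6,2 → slot 2
54: h=8 → slot 8
644: h=6, h2=5, probe 6,0 → slot 0
906: h=5 → slot 5
Table: [644, 524, 996, —, —, 906, 545, —, 54, —, —]
Lookup 996: h=6, h2=7, probe 6,2 → found at 2.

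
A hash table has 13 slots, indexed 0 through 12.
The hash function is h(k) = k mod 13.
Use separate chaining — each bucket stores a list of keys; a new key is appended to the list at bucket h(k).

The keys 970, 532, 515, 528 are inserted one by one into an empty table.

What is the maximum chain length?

3

970 → bucket 8
532 → bucket 12
515 → bucket 8 (collision)
528 → bucket 8 (collision)
Final buckets:
0: -
1: -
2: -
3: -
4: -
5: -
6: -
7: -
8: 970 -> 515 -> 528
9: -
10: -
11: -
12: 532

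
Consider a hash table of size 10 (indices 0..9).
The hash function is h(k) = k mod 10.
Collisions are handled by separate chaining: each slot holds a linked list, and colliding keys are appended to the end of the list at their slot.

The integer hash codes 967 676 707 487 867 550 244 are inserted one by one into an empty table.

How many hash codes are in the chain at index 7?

4

967 → bucket 7
676 → bucket 6
707 → bucket 7 (collision)
487 → bucket 7 (collision)
867 → bucket 7 (collision)
550 → bucket 0
244 → bucket 4
Final buckets:
0: 550
1: _
2: _
3: _
4: 244
5: _
6: 676
7: 967 -> 707 -> 487 -> 867
8: _
9: _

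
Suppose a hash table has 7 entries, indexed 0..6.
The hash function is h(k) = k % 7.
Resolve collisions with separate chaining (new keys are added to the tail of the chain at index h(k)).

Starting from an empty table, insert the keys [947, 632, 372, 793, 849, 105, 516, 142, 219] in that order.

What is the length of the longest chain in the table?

947 -> bucket 2
632 -> bucket 2 (collision)
372 -> bucket 1
793 -> bucket 2 (collision)
849 -> bucket 2 (collision)
105 -> bucket 0
516 -> bucket 5
142 -> bucket 2 (collision)
219 -> bucket 2 (collision)
Final buckets:
0: 105
1: 372
2: 947 -> 632 -> 793 -> 849 -> 142 -> 219
3: ∅
4: ∅
5: 516
6: ∅

6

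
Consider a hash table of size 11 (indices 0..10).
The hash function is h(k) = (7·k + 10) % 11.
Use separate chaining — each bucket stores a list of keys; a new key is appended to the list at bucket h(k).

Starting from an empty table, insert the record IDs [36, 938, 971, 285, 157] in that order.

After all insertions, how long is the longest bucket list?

36 → bucket 9
938 → bucket 9 (collision)
971 → bucket 9 (collision)
285 → bucket 3
157 → bucket 9 (collision)
Final buckets:
0: _
1: _
2: _
3: 285
4: _
5: _
6: _
7: _
8: _
9: 36 -> 938 -> 971 -> 157
10: _

4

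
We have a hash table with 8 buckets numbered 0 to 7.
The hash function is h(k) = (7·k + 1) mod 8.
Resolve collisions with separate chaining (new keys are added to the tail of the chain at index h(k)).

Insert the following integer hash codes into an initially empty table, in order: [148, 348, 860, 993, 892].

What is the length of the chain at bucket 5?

4

Insert 148: h=5, bucket 5 empty -> new chain.
Insert 348: h=5, bucket 5 nonempty -> append to chain.
Insert 860: h=5, bucket 5 nonempty -> append to chain.
Insert 993: h=0, bucket 0 empty -> new chain.
Insert 892: h=5, bucket 5 nonempty -> append to chain.
Final buckets:
0: 993
1: ∅
2: ∅
3: ∅
4: ∅
5: 148 -> 348 -> 860 -> 892
6: ∅
7: ∅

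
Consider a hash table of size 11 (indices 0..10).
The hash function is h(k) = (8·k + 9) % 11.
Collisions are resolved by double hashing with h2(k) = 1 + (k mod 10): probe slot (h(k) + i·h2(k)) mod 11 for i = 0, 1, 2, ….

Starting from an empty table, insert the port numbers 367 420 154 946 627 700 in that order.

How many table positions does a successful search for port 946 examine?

2

Insert 367: h=8, slot 8 empty => index 8.
Insert 420: h=3, slot 3 empty => index 3.
Insert 154: h=9, slot 9 empty => index 9.
Insert 946: h=9, h2=7, slot 9 occupied => index 5.
Insert 627: h=9, h2=8, slot 9 occupied => index 6.
Insert 700: h=10, slot 10 empty => index 10.
Table: [—, —, —, 420, —, 946, 627, —, 367, 154, 700]
Lookup 946: h=9, h2=7, probe 9,5 → found at 5.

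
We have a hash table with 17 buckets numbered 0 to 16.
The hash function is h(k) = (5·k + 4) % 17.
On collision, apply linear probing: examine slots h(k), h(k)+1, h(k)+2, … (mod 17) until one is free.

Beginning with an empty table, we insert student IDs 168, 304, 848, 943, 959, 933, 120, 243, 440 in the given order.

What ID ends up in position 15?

243

Insert 168: h=11, slot 11 empty → index 11.
Insert 304: h=11, slot 11 occupied → index 12.
Insert 848: h=11, slots 11,12 occupied → index 13.
Insert 943: h=10, slot 10 empty → index 10.
Insert 959: h=5, slot 5 empty → index 5.
Insert 933: h=11, slots 11,12,13 occupied → index 14.
Insert 120: h=9, slot 9 empty → index 9.
Insert 243: h=12, slots 12,13,14 occupied → index 15.
Insert 440: h=11, slots 11,12,13,14,15 occupied → index 16.
Table: [., ., ., ., ., 959, ., ., ., 120, 943, 168, 304, 848, 933, 243, 440]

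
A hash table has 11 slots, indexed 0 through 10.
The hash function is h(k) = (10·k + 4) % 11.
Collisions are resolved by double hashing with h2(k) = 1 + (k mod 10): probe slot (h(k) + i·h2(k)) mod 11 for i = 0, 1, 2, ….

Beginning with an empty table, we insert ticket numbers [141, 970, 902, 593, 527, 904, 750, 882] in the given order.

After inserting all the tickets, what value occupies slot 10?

141 hashes to 6; slot 6 is free -> place at 6.
970 hashes to 2; slot 2 is free -> place at 2.
902 hashes to 4; slot 4 is free -> place at 4.
593 hashes to 5; slot 5 is free -> place at 5.
527 hashes to 5, h2=8; 5,2 taken -> place at 10.
904 hashes to 2, h2=5; 2 taken -> place at 7.
750 hashes to 2, h2=1; 2 taken -> place at 3.
882 hashes to 2, h2=3; 2,5 taken -> place at 8.
Table: [-, -, 970, 750, 902, 593, 141, 904, 882, -, 527]

527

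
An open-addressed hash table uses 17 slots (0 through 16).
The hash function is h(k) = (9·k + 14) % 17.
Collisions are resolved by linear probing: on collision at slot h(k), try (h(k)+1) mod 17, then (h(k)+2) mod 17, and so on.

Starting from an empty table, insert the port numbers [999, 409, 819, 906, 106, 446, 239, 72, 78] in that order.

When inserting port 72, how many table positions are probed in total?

3

999 hashes to 12; slot 12 is free -> place at 12.
409 hashes to 6; slot 6 is free -> place at 6.
819 hashes to 7; slot 7 is free -> place at 7.
906 hashes to 8; slot 8 is free -> place at 8.
106 hashes to 16; slot 16 is free -> place at 16.
446 hashes to 16; 16 taken -> place at 0.
239 hashes to 6; 6,7,8 taken -> place at 9.
72 hashes to 16; 16,0 taken -> place at 1.
78 hashes to 2; slot 2 is free -> place at 2.
Table: [446, 72, 78, -, -, -, 409, 819, 906, 239, -, -, 999, -, -, -, 106]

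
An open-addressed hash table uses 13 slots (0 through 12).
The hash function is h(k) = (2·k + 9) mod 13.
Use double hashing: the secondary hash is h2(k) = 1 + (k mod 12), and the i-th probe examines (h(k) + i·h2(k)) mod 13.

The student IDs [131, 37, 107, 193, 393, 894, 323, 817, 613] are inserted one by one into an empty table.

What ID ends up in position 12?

Insert 131: h=11, slot 11 empty → index 11.
Insert 37: h=5, slot 5 empty → index 5.
Insert 107: h=2, slot 2 empty → index 2.
Insert 193: h=5, h2=2, slot 5 occupied → index 7.
Insert 393: h=2, h2=10, slot 2 occupied → index 12.
Insert 894: h=3, slot 3 empty → index 3.
Insert 323: h=5, h2=12, slot 5 occupied → index 4.
Insert 817: h=5, h2=2, slots 5,7 occupied → index 9.
Insert 613: h=0, slot 0 empty → index 0.
Table: [613, -, 107, 894, 323, 37, -, 193, -, 817, -, 131, 393]

393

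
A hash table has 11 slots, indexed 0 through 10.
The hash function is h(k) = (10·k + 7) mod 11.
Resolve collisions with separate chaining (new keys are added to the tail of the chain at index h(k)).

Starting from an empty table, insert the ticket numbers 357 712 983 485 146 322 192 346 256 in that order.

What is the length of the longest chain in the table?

357 -> bucket 2
712 -> bucket 10
983 -> bucket 3
485 -> bucket 6
146 -> bucket 4
322 -> bucket 4 (collision)
192 -> bucket 2 (collision)
346 -> bucket 2 (collision)
256 -> bucket 4 (collision)
Final buckets:
0: —
1: —
2: 357 -> 192 -> 346
3: 983
4: 146 -> 322 -> 256
5: —
6: 485
7: —
8: —
9: —
10: 712

3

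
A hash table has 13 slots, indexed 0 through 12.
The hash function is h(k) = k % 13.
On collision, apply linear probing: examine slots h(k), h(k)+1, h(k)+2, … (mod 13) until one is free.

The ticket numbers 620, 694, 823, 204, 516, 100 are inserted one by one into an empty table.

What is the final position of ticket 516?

Insert 620: h=9, slot 9 empty -> index 9.
Insert 694: h=5, slot 5 empty -> index 5.
Insert 823: h=4, slot 4 empty -> index 4.
Insert 204: h=9, slot 9 occupied -> index 10.
Insert 516: h=9, slots 9,10 occupied -> index 11.
Insert 100: h=9, slots 9,10,11 occupied -> index 12.
Table: [—, —, —, —, 823, 694, —, —, —, 620, 204, 516, 100]

11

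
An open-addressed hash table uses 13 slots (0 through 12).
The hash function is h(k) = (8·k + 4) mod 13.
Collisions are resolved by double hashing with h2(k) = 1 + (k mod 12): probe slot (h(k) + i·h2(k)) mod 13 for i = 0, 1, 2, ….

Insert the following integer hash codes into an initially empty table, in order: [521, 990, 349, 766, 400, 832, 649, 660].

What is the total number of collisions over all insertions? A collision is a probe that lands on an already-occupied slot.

521: h=12 → slot 12
990: h=7 → slot 7
349: h=1 → slot 1
766: h=9 → slot 9
400: h=6 → slot 6
832: h=4 → slot 4
649: h=9, h2=2, probe 9,11 → slot 11
660: h=6, h2=1, probe 6,7,8 → slot 8
Table: [., 349, ., ., 832, ., 400, 990, 660, 766, ., 649, 521]

3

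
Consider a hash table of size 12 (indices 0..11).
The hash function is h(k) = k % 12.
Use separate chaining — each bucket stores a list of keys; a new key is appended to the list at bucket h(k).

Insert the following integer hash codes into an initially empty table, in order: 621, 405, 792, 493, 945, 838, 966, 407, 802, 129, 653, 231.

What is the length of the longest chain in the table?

Insert 621: h=9, bucket 9 empty -> new chain.
Insert 405: h=9, bucket 9 nonempty -> append to chain.
Insert 792: h=0, bucket 0 empty -> new chain.
Insert 493: h=1, bucket 1 empty -> new chain.
Insert 945: h=9, bucket 9 nonempty -> append to chain.
Insert 838: h=10, bucket 10 empty -> new chain.
Insert 966: h=6, bucket 6 empty -> new chain.
Insert 407: h=11, bucket 11 empty -> new chain.
Insert 802: h=10, bucket 10 nonempty -> append to chain.
Insert 129: h=9, bucket 9 nonempty -> append to chain.
Insert 653: h=5, bucket 5 empty -> new chain.
Insert 231: h=3, bucket 3 empty -> new chain.
Final buckets:
0: 792
1: 493
2: ∅
3: 231
4: ∅
5: 653
6: 966
7: ∅
8: ∅
9: 621 -> 405 -> 945 -> 129
10: 838 -> 802
11: 407

4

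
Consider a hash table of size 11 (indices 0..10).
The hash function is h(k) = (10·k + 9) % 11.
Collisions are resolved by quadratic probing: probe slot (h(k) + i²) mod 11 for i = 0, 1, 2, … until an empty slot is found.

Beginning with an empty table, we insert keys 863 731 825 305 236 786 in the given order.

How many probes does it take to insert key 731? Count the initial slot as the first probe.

2

863: h=4 → slot 4
731: h=4, probe 4,5 → slot 5
825: h=9 → slot 9
305: h=1 → slot 1
236: h=4, probe 4,5,8 → slot 8
786: h=4, probe 4,5,8,2 → slot 2
Table: [-, 305, 786, -, 863, 731, -, -, 236, 825, -]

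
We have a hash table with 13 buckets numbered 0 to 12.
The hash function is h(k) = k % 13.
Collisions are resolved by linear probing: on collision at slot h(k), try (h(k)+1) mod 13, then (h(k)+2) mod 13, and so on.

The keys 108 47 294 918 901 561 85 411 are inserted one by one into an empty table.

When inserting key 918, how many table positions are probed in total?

108: h=4 → slot 4
47: h=8 → slot 8
294: h=8, probe 8,9 → slot 9
918: h=8, probe 8,9,10 → slot 10
901: h=4, probe 4,5 → slot 5
561: h=2 → slot 2
85: h=7 → slot 7
411: h=8, probe 8,9,10,11 → slot 11
Table: [-, -, 561, -, 108, 901, -, 85, 47, 294, 918, 411, -]

3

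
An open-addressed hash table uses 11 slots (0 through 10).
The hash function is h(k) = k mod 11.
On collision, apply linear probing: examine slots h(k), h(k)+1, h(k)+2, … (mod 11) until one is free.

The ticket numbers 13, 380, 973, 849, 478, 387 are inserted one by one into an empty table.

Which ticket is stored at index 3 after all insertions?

849

13: h=2 => slot 2
380: h=6 => slot 6
973: h=5 => slot 5
849: h=2, probe 2,3 => slot 3
478: h=5, probe 5,6,7 => slot 7
387: h=2, probe 2,3,4 => slot 4
Table: [_, _, 13, 849, 387, 973, 380, 478, _, _, _]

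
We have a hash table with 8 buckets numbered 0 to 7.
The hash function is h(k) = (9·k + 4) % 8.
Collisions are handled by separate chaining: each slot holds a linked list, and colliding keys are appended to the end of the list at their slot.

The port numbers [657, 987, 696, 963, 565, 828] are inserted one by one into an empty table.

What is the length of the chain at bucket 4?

657 -> bucket 5
987 -> bucket 7
696 -> bucket 4
963 -> bucket 7 (collision)
565 -> bucket 1
828 -> bucket 0
Final buckets:
0: 828
1: 565
2: ∅
3: ∅
4: 696
5: 657
6: ∅
7: 987 -> 963

1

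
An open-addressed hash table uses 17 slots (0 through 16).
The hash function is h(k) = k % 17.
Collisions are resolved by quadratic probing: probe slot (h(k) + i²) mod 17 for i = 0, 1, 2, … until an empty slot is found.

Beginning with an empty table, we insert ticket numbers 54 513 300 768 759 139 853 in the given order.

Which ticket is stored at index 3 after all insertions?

54

Insert 54: h=3, slot 3 empty => index 3.
Insert 513: h=3, slot 3 occupied => index 4.
Insert 300: h=11, slot 11 empty => index 11.
Insert 768: h=3, slots 3,4 occupied => index 7.
Insert 759: h=11, slot 11 occupied => index 12.
Insert 139: h=3, slots 3,4,7,12 occupied => index 2.
Insert 853: h=3, slots 3,4,7,12,2,11 occupied => index 5.
Table: [—, —, 139, 54, 513, 853, —, 768, —, —, —, 300, 759, —, —, —, —]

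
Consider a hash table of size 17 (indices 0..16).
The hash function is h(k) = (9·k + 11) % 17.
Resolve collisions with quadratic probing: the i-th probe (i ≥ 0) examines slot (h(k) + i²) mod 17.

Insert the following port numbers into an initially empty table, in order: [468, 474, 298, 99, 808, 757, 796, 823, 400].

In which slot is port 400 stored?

Insert 468: h=7, slot 7 empty => index 7.
Insert 474: h=10, slot 10 empty => index 10.
Insert 298: h=7, slot 7 occupied => index 8.
Insert 99: h=1, slot 1 empty => index 1.
Insert 808: h=7, slots 7,8 occupied => index 11.
Insert 757: h=7, slots 7,8,11 occupied => index 16.
Insert 796: h=1, slot 1 occupied => index 2.
Insert 823: h=6, slot 6 empty => index 6.
Insert 400: h=7, slots 7,8,11,16,6 occupied => index 15.
Table: [_, 99, 796, _, _, _, 823, 468, 298, _, 474, 808, _, _, _, 400, 757]

15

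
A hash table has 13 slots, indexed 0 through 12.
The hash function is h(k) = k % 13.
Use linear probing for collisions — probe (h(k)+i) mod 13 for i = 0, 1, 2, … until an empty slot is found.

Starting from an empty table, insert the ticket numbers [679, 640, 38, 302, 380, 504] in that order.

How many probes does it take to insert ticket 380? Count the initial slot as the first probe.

Insert 679: h=3, slot 3 empty -> index 3.
Insert 640: h=3, slot 3 occupied -> index 4.
Insert 38: h=12, slot 12 empty -> index 12.
Insert 302: h=3, slots 3,4 occupied -> index 5.
Insert 380: h=3, slots 3,4,5 occupied -> index 6.
Insert 504: h=10, slot 10 empty -> index 10.
Table: [_, _, _, 679, 640, 302, 380, _, _, _, 504, _, 38]

4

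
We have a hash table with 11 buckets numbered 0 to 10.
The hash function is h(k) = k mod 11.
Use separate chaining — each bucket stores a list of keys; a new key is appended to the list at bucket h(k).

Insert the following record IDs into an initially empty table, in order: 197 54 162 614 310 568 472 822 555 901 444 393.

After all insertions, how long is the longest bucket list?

197 → bucket 10
54 → bucket 10 (collision)
162 → bucket 8
614 → bucket 9
310 → bucket 2
568 → bucket 7
472 → bucket 10 (collision)
822 → bucket 8 (collision)
555 → bucket 5
901 → bucket 10 (collision)
444 → bucket 4
393 → bucket 8 (collision)
Final buckets:
0: —
1: —
2: 310
3: —
4: 444
5: 555
6: —
7: 568
8: 162 -> 822 -> 393
9: 614
10: 197 -> 54 -> 472 -> 901

4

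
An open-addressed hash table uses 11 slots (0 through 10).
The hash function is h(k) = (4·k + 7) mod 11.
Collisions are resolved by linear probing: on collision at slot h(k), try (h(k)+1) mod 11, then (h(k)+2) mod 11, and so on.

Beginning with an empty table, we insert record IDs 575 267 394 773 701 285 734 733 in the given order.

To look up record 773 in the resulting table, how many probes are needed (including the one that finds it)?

Insert 575: h=8, slot 8 empty => index 8.
Insert 267: h=8, slot 8 occupied => index 9.
Insert 394: h=10, slot 10 empty => index 10.
Insert 773: h=8, slots 8,9,10 occupied => index 0.
Insert 701: h=6, slot 6 empty => index 6.
Insert 285: h=3, slot 3 empty => index 3.
Insert 734: h=6, slot 6 occupied => index 7.
Insert 733: h=2, slot 2 empty => index 2.
Table: [773, _, 733, 285, _, _, 701, 734, 575, 267, 394]
Lookup 773: h=8, probe 8,9,10,0 → found at 0.

4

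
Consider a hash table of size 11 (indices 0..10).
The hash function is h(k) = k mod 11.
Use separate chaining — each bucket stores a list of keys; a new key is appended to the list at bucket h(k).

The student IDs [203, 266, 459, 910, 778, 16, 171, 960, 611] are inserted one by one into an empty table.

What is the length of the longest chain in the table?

Insert 203: h=5, bucket 5 empty -> new chain.
Insert 266: h=2, bucket 2 empty -> new chain.
Insert 459: h=8, bucket 8 empty -> new chain.
Insert 910: h=8, bucket 8 nonempty -> append to chain.
Insert 778: h=8, bucket 8 nonempty -> append to chain.
Insert 16: h=5, bucket 5 nonempty -> append to chain.
Insert 171: h=6, bucket 6 empty -> new chain.
Insert 960: h=3, bucket 3 empty -> new chain.
Insert 611: h=6, bucket 6 nonempty -> append to chain.
Final buckets:
0: -
1: -
2: 266
3: 960
4: -
5: 203 -> 16
6: 171 -> 611
7: -
8: 459 -> 910 -> 778
9: -
10: -

3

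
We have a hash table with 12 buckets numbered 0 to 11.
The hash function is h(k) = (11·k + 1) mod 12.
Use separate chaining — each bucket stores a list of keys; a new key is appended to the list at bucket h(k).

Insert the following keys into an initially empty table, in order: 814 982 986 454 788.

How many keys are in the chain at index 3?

3

814 -> bucket 3
982 -> bucket 3 (collision)
986 -> bucket 11
454 -> bucket 3 (collision)
788 -> bucket 5
Final buckets:
0: ∅
1: ∅
2: ∅
3: 814 -> 982 -> 454
4: ∅
5: 788
6: ∅
7: ∅
8: ∅
9: ∅
10: ∅
11: 986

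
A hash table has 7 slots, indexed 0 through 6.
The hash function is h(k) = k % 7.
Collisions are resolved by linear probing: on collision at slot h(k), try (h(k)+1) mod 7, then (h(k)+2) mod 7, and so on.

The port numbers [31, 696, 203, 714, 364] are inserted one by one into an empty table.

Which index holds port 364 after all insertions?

31 hashes to 3; slot 3 is free -> place at 3.
696 hashes to 3; 3 taken -> place at 4.
203 hashes to 0; slot 0 is free -> place at 0.
714 hashes to 0; 0 taken -> place at 1.
364 hashes to 0; 0,1 taken -> place at 2.
Table: [203, 714, 364, 31, 696, ., .]

2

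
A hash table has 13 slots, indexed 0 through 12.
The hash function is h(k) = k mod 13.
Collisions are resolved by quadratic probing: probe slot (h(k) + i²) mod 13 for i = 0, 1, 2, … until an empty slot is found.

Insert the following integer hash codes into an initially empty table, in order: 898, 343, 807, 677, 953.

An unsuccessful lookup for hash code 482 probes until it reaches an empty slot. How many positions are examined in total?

Insert 898: h=1, slot 1 empty => index 1.
Insert 343: h=5, slot 5 empty => index 5.
Insert 807: h=1, slot 1 occupied => index 2.
Insert 677: h=1, slots 1,2,5 occupied => index 10.
Insert 953: h=4, slot 4 empty => index 4.
Table: [—, 898, 807, —, 953, 343, —, —, —, —, 677, —, —]
Lookup 482: h=1, probe 1,2,5,10,4,0 → slot 0 empty, not found.

6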